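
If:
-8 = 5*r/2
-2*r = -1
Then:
No Solution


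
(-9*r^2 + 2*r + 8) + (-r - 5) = -9*r^2 + r + 3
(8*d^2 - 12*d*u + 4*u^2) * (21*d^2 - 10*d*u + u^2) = 168*d^4 - 332*d^3*u + 212*d^2*u^2 - 52*d*u^3 + 4*u^4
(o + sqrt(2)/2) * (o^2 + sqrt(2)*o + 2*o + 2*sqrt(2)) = o^3 + 2*o^2 + 3*sqrt(2)*o^2/2 + o + 3*sqrt(2)*o + 2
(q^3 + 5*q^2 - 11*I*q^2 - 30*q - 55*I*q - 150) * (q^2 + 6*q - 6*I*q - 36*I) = q^5 + 11*q^4 - 17*I*q^4 - 66*q^3 - 187*I*q^3 - 1056*q^2 - 330*I*q^2 - 2880*q + 1980*I*q + 5400*I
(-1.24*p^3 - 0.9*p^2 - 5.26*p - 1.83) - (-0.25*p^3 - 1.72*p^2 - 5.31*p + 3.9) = -0.99*p^3 + 0.82*p^2 + 0.0499999999999998*p - 5.73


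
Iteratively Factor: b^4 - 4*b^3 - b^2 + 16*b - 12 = (b + 2)*(b^3 - 6*b^2 + 11*b - 6) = (b - 1)*(b + 2)*(b^2 - 5*b + 6) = (b - 3)*(b - 1)*(b + 2)*(b - 2)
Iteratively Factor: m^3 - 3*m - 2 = (m + 1)*(m^2 - m - 2) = (m + 1)^2*(m - 2)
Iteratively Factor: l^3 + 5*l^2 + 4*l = (l)*(l^2 + 5*l + 4) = l*(l + 1)*(l + 4)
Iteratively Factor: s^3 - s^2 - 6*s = (s - 3)*(s^2 + 2*s) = s*(s - 3)*(s + 2)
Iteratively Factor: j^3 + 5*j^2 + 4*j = (j + 1)*(j^2 + 4*j) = (j + 1)*(j + 4)*(j)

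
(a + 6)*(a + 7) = a^2 + 13*a + 42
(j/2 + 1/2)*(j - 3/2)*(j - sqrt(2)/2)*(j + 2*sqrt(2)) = j^4/2 - j^3/4 + 3*sqrt(2)*j^3/4 - 7*j^2/4 - 3*sqrt(2)*j^2/8 - 9*sqrt(2)*j/8 + j/2 + 3/2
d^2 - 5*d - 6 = (d - 6)*(d + 1)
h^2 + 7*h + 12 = (h + 3)*(h + 4)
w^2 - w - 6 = (w - 3)*(w + 2)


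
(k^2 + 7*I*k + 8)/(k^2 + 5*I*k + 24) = (k - I)/(k - 3*I)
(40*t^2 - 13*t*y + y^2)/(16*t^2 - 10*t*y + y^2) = (-5*t + y)/(-2*t + y)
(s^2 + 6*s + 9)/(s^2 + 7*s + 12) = (s + 3)/(s + 4)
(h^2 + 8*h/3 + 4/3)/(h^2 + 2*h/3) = (h + 2)/h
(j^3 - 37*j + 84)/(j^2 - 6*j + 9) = (j^2 + 3*j - 28)/(j - 3)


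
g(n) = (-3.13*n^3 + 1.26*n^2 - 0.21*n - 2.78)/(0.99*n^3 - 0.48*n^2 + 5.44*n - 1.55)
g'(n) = (-9.39*n^2 + 2.52*n - 0.21)/(0.99*n^3 - 0.48*n^2 + 5.44*n - 1.55) + (-2.97*n^2 + 0.96*n - 5.44)*(-3.13*n^3 + 1.26*n^2 - 0.21*n - 2.78)/(0.99*n^3 - 0.48*n^2 + 5.44*n - 1.55)^2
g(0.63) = -1.65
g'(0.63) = 3.92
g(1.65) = -1.30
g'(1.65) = -0.57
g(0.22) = 7.65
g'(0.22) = 112.61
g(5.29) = -2.69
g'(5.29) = -0.15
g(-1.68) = -0.95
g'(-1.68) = 0.97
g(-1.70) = -0.97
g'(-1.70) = 0.96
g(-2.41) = -1.56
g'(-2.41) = 0.70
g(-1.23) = -0.48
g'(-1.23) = 1.12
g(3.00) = -2.06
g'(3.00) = -0.45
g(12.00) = -3.07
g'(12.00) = -0.02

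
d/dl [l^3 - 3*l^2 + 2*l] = 3*l^2 - 6*l + 2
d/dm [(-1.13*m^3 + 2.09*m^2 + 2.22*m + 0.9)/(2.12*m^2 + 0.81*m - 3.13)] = (-2.3956*m^4 - 1.8306*m^3 + 7.5972*m^2 - 16.8994*m - 7.6776)/(4.4944*m^4 + 3.4344*m^3 - 12.6151*m^2 - 5.0706*m + 9.7969)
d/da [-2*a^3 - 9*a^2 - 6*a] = -6*a^2 - 18*a - 6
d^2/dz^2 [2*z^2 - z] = 4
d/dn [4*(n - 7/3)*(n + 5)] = 8*n + 32/3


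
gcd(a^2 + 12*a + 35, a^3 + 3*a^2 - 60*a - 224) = a + 7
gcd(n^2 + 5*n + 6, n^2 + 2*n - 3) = n + 3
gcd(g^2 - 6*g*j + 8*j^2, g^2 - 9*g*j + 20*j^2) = g - 4*j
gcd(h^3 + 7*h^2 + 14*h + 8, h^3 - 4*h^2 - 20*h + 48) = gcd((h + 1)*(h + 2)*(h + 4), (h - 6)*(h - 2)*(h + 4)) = h + 4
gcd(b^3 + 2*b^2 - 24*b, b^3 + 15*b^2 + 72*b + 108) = b + 6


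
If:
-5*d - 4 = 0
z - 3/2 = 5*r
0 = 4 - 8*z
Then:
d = -4/5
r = -1/5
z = 1/2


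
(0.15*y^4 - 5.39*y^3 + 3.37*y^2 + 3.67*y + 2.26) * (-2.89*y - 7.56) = -0.4335*y^5 + 14.4431*y^4 + 31.0091*y^3 - 36.0835*y^2 - 34.2766*y - 17.0856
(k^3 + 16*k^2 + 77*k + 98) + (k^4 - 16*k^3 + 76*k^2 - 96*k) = k^4 - 15*k^3 + 92*k^2 - 19*k + 98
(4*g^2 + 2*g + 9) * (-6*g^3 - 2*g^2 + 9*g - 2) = -24*g^5 - 20*g^4 - 22*g^3 - 8*g^2 + 77*g - 18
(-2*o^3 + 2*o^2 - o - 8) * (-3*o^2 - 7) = 6*o^5 - 6*o^4 + 17*o^3 + 10*o^2 + 7*o + 56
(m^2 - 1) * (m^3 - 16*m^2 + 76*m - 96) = m^5 - 16*m^4 + 75*m^3 - 80*m^2 - 76*m + 96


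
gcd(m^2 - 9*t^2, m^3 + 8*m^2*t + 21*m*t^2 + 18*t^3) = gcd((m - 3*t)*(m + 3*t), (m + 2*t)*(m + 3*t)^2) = m + 3*t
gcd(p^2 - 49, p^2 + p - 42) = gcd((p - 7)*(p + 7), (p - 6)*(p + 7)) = p + 7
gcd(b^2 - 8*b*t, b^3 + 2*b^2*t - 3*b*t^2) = b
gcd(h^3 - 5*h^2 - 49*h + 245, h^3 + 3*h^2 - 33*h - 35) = h^2 + 2*h - 35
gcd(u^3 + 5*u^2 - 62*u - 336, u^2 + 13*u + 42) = u^2 + 13*u + 42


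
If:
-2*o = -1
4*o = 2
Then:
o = 1/2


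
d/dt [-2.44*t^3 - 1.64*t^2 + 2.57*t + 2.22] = -7.32*t^2 - 3.28*t + 2.57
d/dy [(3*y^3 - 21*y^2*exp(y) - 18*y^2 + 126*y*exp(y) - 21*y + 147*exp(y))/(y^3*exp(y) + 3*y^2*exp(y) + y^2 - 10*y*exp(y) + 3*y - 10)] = 3*(-(y^3 - 7*y^2*exp(y) - 6*y^2 + 42*y*exp(y) - 7*y + 49*exp(y))*(y^3*exp(y) + 6*y^2*exp(y) - 4*y*exp(y) + 2*y - 10*exp(y) + 3) + (-7*y^2*exp(y) + 3*y^2 + 28*y*exp(y) - 12*y + 91*exp(y) - 7)*(y^3*exp(y) + 3*y^2*exp(y) + y^2 - 10*y*exp(y) + 3*y - 10))/(y^3*exp(y) + 3*y^2*exp(y) + y^2 - 10*y*exp(y) + 3*y - 10)^2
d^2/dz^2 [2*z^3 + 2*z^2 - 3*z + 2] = 12*z + 4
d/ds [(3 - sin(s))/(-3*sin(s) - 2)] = 11*cos(s)/(3*sin(s) + 2)^2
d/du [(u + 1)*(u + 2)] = 2*u + 3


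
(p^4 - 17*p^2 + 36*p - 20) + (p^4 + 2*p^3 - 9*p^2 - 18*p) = 2*p^4 + 2*p^3 - 26*p^2 + 18*p - 20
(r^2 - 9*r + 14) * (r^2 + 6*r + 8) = r^4 - 3*r^3 - 32*r^2 + 12*r + 112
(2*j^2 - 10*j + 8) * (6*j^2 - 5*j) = 12*j^4 - 70*j^3 + 98*j^2 - 40*j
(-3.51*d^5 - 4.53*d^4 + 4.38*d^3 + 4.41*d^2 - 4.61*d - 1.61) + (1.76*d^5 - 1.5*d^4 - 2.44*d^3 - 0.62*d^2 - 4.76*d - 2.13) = -1.75*d^5 - 6.03*d^4 + 1.94*d^3 + 3.79*d^2 - 9.37*d - 3.74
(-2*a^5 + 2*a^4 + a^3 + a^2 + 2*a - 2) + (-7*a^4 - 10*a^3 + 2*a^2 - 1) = -2*a^5 - 5*a^4 - 9*a^3 + 3*a^2 + 2*a - 3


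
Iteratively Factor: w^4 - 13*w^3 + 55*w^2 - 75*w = (w - 5)*(w^3 - 8*w^2 + 15*w) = (w - 5)^2*(w^2 - 3*w) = (w - 5)^2*(w - 3)*(w)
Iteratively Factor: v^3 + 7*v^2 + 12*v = (v)*(v^2 + 7*v + 12) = v*(v + 3)*(v + 4)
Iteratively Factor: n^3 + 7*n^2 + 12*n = (n)*(n^2 + 7*n + 12) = n*(n + 3)*(n + 4)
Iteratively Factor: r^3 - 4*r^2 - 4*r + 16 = (r - 2)*(r^2 - 2*r - 8) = (r - 4)*(r - 2)*(r + 2)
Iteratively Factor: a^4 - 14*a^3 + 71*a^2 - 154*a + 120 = (a - 4)*(a^3 - 10*a^2 + 31*a - 30) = (a - 5)*(a - 4)*(a^2 - 5*a + 6) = (a - 5)*(a - 4)*(a - 3)*(a - 2)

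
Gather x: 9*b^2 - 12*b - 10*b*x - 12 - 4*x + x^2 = 9*b^2 - 12*b + x^2 + x*(-10*b - 4) - 12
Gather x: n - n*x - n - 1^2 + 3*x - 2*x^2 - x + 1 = -2*x^2 + x*(2 - n)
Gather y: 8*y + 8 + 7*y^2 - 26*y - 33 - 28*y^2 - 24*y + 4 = -21*y^2 - 42*y - 21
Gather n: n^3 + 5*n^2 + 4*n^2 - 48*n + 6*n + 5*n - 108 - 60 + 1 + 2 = n^3 + 9*n^2 - 37*n - 165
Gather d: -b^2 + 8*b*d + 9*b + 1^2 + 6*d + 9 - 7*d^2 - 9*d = -b^2 + 9*b - 7*d^2 + d*(8*b - 3) + 10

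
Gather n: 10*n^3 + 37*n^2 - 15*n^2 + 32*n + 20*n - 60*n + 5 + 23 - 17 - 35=10*n^3 + 22*n^2 - 8*n - 24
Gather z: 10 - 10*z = 10 - 10*z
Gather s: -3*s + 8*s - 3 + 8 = 5*s + 5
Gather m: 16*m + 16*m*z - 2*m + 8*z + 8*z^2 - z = m*(16*z + 14) + 8*z^2 + 7*z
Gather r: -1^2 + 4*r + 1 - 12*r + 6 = 6 - 8*r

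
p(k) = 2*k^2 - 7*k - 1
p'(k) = 4*k - 7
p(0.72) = -5.00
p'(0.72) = -4.12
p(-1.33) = 11.85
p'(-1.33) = -12.32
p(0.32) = -3.04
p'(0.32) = -5.72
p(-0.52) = 3.18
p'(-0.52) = -9.08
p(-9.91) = 264.79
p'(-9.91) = -46.64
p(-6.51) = 129.33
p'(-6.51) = -33.04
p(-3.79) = 54.26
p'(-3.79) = -22.16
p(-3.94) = 57.63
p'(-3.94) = -22.76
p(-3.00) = 38.00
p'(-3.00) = -19.00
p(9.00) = 98.00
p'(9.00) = 29.00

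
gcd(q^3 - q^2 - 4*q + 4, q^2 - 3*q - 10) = q + 2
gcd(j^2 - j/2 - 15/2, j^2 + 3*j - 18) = j - 3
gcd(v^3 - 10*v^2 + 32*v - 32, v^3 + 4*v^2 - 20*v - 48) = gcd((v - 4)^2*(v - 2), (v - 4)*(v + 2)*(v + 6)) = v - 4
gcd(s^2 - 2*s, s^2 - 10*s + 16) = s - 2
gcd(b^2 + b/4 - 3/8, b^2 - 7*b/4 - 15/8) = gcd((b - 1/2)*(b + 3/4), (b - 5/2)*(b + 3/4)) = b + 3/4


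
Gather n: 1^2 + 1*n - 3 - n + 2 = 0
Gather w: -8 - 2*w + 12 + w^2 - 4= w^2 - 2*w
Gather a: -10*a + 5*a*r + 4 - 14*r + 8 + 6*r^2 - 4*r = a*(5*r - 10) + 6*r^2 - 18*r + 12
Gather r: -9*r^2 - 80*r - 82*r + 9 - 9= -9*r^2 - 162*r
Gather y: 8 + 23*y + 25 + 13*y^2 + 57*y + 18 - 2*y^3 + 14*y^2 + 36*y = -2*y^3 + 27*y^2 + 116*y + 51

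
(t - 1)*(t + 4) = t^2 + 3*t - 4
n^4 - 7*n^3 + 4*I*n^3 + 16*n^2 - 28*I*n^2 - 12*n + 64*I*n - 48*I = (n - 3)*(n - 2)^2*(n + 4*I)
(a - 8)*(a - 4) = a^2 - 12*a + 32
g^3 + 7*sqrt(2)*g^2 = g^2*(g + 7*sqrt(2))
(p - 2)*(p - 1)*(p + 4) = p^3 + p^2 - 10*p + 8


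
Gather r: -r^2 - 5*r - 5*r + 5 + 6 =-r^2 - 10*r + 11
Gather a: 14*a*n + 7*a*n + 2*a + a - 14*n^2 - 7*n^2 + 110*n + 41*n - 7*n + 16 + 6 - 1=a*(21*n + 3) - 21*n^2 + 144*n + 21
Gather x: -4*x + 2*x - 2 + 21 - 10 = 9 - 2*x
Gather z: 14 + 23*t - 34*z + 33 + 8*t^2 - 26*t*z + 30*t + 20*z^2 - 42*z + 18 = 8*t^2 + 53*t + 20*z^2 + z*(-26*t - 76) + 65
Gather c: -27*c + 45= 45 - 27*c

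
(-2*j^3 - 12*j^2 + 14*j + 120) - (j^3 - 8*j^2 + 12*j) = -3*j^3 - 4*j^2 + 2*j + 120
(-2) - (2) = -4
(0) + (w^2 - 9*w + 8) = w^2 - 9*w + 8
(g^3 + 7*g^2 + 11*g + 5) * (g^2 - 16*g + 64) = g^5 - 9*g^4 - 37*g^3 + 277*g^2 + 624*g + 320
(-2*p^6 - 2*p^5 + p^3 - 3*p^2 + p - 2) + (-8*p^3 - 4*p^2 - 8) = -2*p^6 - 2*p^5 - 7*p^3 - 7*p^2 + p - 10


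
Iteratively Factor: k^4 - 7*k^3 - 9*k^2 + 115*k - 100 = (k - 1)*(k^3 - 6*k^2 - 15*k + 100) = (k - 1)*(k + 4)*(k^2 - 10*k + 25) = (k - 5)*(k - 1)*(k + 4)*(k - 5)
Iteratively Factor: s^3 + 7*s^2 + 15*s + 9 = (s + 3)*(s^2 + 4*s + 3) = (s + 3)^2*(s + 1)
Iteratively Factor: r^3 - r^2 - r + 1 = (r - 1)*(r^2 - 1) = (r - 1)^2*(r + 1)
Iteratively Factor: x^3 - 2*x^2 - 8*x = (x + 2)*(x^2 - 4*x) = (x - 4)*(x + 2)*(x)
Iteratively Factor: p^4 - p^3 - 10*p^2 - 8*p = (p - 4)*(p^3 + 3*p^2 + 2*p) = (p - 4)*(p + 1)*(p^2 + 2*p) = p*(p - 4)*(p + 1)*(p + 2)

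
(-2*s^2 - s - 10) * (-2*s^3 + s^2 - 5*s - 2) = 4*s^5 + 29*s^3 - s^2 + 52*s + 20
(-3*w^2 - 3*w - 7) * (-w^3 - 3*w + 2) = 3*w^5 + 3*w^4 + 16*w^3 + 3*w^2 + 15*w - 14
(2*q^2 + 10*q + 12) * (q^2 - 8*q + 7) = 2*q^4 - 6*q^3 - 54*q^2 - 26*q + 84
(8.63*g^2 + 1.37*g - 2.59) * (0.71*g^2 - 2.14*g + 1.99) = 6.1273*g^4 - 17.4955*g^3 + 12.403*g^2 + 8.2689*g - 5.1541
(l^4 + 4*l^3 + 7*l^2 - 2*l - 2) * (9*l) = 9*l^5 + 36*l^4 + 63*l^3 - 18*l^2 - 18*l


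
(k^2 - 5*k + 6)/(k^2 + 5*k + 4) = (k^2 - 5*k + 6)/(k^2 + 5*k + 4)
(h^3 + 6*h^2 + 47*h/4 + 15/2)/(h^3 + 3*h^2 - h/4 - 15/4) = (h + 2)/(h - 1)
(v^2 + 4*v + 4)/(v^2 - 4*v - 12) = (v + 2)/(v - 6)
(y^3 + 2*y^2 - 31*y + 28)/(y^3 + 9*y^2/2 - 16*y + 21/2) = 2*(y - 4)/(2*y - 3)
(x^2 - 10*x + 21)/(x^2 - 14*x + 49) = (x - 3)/(x - 7)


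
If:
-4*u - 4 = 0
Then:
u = -1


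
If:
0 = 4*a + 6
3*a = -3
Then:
No Solution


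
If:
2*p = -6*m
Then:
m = -p/3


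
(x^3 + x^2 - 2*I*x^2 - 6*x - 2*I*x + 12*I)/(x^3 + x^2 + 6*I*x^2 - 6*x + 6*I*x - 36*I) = (x - 2*I)/(x + 6*I)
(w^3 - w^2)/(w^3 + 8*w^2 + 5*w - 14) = w^2/(w^2 + 9*w + 14)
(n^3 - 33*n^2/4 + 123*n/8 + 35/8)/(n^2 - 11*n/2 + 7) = (4*n^2 - 19*n - 5)/(4*(n - 2))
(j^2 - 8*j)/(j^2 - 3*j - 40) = j/(j + 5)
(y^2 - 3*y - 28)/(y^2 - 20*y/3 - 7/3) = 3*(y + 4)/(3*y + 1)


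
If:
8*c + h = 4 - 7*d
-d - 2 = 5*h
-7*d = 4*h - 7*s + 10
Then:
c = 211/124 - 119*s/124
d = 35*s/31 - 42/31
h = -7*s/31 - 4/31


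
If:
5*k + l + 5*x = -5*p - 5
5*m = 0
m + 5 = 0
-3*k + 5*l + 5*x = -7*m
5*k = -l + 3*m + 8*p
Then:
No Solution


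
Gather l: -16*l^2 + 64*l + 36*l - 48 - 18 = -16*l^2 + 100*l - 66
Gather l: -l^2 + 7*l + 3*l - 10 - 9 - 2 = -l^2 + 10*l - 21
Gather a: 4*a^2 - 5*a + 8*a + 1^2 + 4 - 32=4*a^2 + 3*a - 27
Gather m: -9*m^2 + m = -9*m^2 + m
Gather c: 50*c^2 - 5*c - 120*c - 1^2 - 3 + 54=50*c^2 - 125*c + 50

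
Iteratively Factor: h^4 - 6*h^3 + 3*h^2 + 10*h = (h - 2)*(h^3 - 4*h^2 - 5*h) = (h - 5)*(h - 2)*(h^2 + h) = (h - 5)*(h - 2)*(h + 1)*(h)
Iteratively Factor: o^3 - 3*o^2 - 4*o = (o - 4)*(o^2 + o) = o*(o - 4)*(o + 1)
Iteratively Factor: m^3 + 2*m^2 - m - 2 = (m + 2)*(m^2 - 1) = (m - 1)*(m + 2)*(m + 1)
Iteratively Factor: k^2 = (k)*(k)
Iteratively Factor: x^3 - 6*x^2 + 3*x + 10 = (x - 2)*(x^2 - 4*x - 5) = (x - 2)*(x + 1)*(x - 5)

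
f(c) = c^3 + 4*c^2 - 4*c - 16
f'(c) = 3*c^2 + 8*c - 4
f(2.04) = 0.98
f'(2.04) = 24.80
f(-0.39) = -13.89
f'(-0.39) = -6.66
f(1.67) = -6.87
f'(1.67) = 17.73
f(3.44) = 58.28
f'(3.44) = 59.02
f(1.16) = -13.70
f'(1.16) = 9.32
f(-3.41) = 4.50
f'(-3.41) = 3.60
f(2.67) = 20.87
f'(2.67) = 38.75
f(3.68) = 73.29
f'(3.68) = 66.07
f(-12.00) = -1120.00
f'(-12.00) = 332.00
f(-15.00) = -2431.00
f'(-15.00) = 551.00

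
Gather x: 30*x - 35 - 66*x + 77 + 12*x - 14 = 28 - 24*x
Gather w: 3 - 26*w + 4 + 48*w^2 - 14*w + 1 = 48*w^2 - 40*w + 8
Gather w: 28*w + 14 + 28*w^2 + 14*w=28*w^2 + 42*w + 14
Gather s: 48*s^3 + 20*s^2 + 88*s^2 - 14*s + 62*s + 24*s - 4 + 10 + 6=48*s^3 + 108*s^2 + 72*s + 12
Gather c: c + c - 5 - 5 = 2*c - 10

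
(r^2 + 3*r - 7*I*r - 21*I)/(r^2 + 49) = (r + 3)/(r + 7*I)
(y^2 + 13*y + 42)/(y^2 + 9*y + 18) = (y + 7)/(y + 3)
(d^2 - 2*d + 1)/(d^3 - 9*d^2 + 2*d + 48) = (d^2 - 2*d + 1)/(d^3 - 9*d^2 + 2*d + 48)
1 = 1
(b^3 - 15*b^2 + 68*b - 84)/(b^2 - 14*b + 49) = (b^2 - 8*b + 12)/(b - 7)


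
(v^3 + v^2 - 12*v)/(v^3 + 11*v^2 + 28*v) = (v - 3)/(v + 7)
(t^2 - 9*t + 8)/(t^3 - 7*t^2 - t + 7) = (t - 8)/(t^2 - 6*t - 7)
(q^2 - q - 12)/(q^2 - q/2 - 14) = 2*(q + 3)/(2*q + 7)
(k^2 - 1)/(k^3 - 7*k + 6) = (k + 1)/(k^2 + k - 6)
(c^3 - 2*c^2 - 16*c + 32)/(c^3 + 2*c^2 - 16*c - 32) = (c - 2)/(c + 2)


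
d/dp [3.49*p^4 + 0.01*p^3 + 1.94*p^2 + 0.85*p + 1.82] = 13.96*p^3 + 0.03*p^2 + 3.88*p + 0.85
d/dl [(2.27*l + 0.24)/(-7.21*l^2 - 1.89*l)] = (16.3667*l^2 + 3.4608*l + 0.4536)/(l^2*(51.9841*l^2 + 27.2538*l + 3.5721))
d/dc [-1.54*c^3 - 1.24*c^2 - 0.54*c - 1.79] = -4.62*c^2 - 2.48*c - 0.54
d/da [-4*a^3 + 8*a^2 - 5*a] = -12*a^2 + 16*a - 5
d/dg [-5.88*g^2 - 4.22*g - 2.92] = -11.76*g - 4.22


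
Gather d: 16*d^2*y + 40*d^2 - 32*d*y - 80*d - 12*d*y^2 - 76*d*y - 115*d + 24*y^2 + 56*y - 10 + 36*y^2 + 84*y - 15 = d^2*(16*y + 40) + d*(-12*y^2 - 108*y - 195) + 60*y^2 + 140*y - 25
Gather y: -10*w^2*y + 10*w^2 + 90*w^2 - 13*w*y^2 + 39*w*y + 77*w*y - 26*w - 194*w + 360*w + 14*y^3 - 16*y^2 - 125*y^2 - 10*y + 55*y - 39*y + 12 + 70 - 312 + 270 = 100*w^2 + 140*w + 14*y^3 + y^2*(-13*w - 141) + y*(-10*w^2 + 116*w + 6) + 40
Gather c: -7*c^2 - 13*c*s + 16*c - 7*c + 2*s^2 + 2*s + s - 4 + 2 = -7*c^2 + c*(9 - 13*s) + 2*s^2 + 3*s - 2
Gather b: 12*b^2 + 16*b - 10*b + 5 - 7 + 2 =12*b^2 + 6*b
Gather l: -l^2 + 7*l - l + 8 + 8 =-l^2 + 6*l + 16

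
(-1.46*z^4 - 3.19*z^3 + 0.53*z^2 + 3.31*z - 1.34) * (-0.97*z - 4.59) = 1.4162*z^5 + 9.7957*z^4 + 14.128*z^3 - 5.6434*z^2 - 13.8931*z + 6.1506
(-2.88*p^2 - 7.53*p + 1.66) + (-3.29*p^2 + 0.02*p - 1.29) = -6.17*p^2 - 7.51*p + 0.37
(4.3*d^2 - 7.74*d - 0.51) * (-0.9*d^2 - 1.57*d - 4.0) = -3.87*d^4 + 0.215*d^3 - 4.5892*d^2 + 31.7607*d + 2.04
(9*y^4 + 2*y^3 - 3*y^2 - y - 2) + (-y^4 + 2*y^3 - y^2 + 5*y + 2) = 8*y^4 + 4*y^3 - 4*y^2 + 4*y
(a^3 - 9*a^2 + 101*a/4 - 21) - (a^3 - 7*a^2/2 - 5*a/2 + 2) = -11*a^2/2 + 111*a/4 - 23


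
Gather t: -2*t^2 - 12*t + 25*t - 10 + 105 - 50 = -2*t^2 + 13*t + 45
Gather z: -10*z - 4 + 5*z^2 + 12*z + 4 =5*z^2 + 2*z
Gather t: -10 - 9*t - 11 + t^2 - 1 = t^2 - 9*t - 22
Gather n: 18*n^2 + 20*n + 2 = 18*n^2 + 20*n + 2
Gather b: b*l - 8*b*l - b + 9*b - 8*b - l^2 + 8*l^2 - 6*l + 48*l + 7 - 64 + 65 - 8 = -7*b*l + 7*l^2 + 42*l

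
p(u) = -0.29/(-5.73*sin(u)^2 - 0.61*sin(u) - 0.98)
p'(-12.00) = -0.19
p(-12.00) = 0.10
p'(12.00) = 0.26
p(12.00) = 0.13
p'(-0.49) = 0.32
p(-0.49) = 0.15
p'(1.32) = -0.02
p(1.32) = 0.04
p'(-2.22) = -0.09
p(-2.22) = 0.07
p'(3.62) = -0.33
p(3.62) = 0.15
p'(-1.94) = -0.04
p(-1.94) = 0.05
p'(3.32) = -0.37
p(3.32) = 0.28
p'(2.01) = 0.03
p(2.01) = 0.05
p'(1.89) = 0.02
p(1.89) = 0.04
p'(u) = -0.29*(11.46*sin(u)*cos(u) + 0.61*cos(u))/(-5.73*sin(u)^2 - 0.61*sin(u) - 0.98)^2 = -(3.3234*sin(u) + 0.1769)*cos(u)/(5.73*sin(u)^2 + 0.61*sin(u) + 0.98)^2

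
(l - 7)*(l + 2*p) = l^2 + 2*l*p - 7*l - 14*p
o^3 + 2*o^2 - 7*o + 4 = (o - 1)^2*(o + 4)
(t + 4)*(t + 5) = t^2 + 9*t + 20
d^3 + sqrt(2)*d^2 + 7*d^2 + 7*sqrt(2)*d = d*(d + 7)*(d + sqrt(2))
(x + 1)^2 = x^2 + 2*x + 1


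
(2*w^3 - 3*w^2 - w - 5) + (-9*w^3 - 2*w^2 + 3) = -7*w^3 - 5*w^2 - w - 2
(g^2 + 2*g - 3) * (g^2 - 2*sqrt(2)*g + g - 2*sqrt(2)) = g^4 - 2*sqrt(2)*g^3 + 3*g^3 - 6*sqrt(2)*g^2 - g^2 - 3*g + 2*sqrt(2)*g + 6*sqrt(2)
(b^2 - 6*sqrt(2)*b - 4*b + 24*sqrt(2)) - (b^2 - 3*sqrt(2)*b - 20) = -3*sqrt(2)*b - 4*b + 20 + 24*sqrt(2)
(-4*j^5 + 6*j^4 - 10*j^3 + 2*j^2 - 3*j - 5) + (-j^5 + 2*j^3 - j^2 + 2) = -5*j^5 + 6*j^4 - 8*j^3 + j^2 - 3*j - 3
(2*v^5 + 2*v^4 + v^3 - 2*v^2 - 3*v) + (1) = 2*v^5 + 2*v^4 + v^3 - 2*v^2 - 3*v + 1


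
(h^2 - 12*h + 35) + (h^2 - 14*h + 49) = 2*h^2 - 26*h + 84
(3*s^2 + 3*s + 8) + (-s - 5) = 3*s^2 + 2*s + 3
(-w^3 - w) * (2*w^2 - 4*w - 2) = -2*w^5 + 4*w^4 + 4*w^2 + 2*w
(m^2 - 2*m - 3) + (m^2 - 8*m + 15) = 2*m^2 - 10*m + 12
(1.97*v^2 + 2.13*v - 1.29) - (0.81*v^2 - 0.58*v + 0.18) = 1.16*v^2 + 2.71*v - 1.47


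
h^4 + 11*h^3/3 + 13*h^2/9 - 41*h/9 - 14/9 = (h - 1)*(h + 1/3)*(h + 2)*(h + 7/3)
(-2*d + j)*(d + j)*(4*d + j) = -8*d^3 - 6*d^2*j + 3*d*j^2 + j^3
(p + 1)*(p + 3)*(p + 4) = p^3 + 8*p^2 + 19*p + 12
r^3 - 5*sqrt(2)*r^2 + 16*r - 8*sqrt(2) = (r - 2*sqrt(2))^2*(r - sqrt(2))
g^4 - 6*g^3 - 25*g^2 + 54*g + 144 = (g - 8)*(g - 3)*(g + 2)*(g + 3)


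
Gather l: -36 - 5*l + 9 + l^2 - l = l^2 - 6*l - 27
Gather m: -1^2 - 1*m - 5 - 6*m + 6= -7*m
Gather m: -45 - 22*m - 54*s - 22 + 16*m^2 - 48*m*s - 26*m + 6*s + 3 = 16*m^2 + m*(-48*s - 48) - 48*s - 64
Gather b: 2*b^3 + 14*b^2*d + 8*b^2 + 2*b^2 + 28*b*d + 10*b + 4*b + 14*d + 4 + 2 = 2*b^3 + b^2*(14*d + 10) + b*(28*d + 14) + 14*d + 6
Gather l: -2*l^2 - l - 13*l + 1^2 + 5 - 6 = -2*l^2 - 14*l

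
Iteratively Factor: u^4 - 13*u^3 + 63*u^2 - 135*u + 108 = (u - 4)*(u^3 - 9*u^2 + 27*u - 27) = (u - 4)*(u - 3)*(u^2 - 6*u + 9) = (u - 4)*(u - 3)^2*(u - 3)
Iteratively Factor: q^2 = (q)*(q)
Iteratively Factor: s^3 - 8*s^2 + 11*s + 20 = (s - 4)*(s^2 - 4*s - 5) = (s - 5)*(s - 4)*(s + 1)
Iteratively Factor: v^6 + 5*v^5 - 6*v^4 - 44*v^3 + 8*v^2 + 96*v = (v + 2)*(v^5 + 3*v^4 - 12*v^3 - 20*v^2 + 48*v) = (v + 2)*(v + 4)*(v^4 - v^3 - 8*v^2 + 12*v) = (v - 2)*(v + 2)*(v + 4)*(v^3 + v^2 - 6*v) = (v - 2)^2*(v + 2)*(v + 4)*(v^2 + 3*v) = (v - 2)^2*(v + 2)*(v + 3)*(v + 4)*(v)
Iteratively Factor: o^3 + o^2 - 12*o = (o + 4)*(o^2 - 3*o) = o*(o + 4)*(o - 3)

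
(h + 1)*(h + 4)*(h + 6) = h^3 + 11*h^2 + 34*h + 24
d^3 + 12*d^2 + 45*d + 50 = (d + 2)*(d + 5)^2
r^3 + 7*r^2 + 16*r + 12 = (r + 2)^2*(r + 3)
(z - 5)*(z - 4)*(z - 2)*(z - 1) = z^4 - 12*z^3 + 49*z^2 - 78*z + 40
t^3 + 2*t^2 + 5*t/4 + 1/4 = (t + 1/2)^2*(t + 1)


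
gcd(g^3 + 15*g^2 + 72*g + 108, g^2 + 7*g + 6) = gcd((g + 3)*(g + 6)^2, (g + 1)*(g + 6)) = g + 6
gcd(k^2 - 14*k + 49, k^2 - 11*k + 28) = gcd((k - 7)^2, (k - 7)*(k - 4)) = k - 7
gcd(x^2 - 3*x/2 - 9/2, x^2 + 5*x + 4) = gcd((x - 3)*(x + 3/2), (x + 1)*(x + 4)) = 1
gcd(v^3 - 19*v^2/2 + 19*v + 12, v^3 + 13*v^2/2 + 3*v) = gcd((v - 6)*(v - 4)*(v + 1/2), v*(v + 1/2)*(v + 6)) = v + 1/2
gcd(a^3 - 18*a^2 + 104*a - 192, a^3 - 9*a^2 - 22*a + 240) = a^2 - 14*a + 48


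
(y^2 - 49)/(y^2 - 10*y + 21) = (y + 7)/(y - 3)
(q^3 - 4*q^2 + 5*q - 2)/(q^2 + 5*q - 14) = (q^2 - 2*q + 1)/(q + 7)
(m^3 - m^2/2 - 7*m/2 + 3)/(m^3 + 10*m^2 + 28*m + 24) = (2*m^2 - 5*m + 3)/(2*(m^2 + 8*m + 12))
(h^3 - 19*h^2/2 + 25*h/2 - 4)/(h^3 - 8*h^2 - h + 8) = (h - 1/2)/(h + 1)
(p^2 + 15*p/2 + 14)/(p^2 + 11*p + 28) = (p + 7/2)/(p + 7)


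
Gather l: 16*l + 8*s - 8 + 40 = 16*l + 8*s + 32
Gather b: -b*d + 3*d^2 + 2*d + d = -b*d + 3*d^2 + 3*d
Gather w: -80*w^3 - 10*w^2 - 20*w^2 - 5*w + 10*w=-80*w^3 - 30*w^2 + 5*w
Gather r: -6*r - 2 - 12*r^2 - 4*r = -12*r^2 - 10*r - 2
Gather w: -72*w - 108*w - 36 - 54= -180*w - 90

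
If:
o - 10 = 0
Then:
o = 10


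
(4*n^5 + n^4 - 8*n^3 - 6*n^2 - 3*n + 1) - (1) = 4*n^5 + n^4 - 8*n^3 - 6*n^2 - 3*n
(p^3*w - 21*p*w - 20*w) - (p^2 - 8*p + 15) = p^3*w - p^2 - 21*p*w + 8*p - 20*w - 15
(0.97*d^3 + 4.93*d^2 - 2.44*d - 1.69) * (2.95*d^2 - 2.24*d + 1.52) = 2.8615*d^5 + 12.3707*d^4 - 16.7668*d^3 + 7.9737*d^2 + 0.0768*d - 2.5688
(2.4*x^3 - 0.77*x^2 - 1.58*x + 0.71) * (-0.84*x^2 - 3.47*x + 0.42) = -2.016*x^5 - 7.6812*x^4 + 5.0071*x^3 + 4.5628*x^2 - 3.1273*x + 0.2982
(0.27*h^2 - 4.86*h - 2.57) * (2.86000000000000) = 0.7722*h^2 - 13.8996*h - 7.3502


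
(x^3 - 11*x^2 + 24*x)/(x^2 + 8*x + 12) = x*(x^2 - 11*x + 24)/(x^2 + 8*x + 12)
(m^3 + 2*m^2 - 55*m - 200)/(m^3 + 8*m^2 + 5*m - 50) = (m - 8)/(m - 2)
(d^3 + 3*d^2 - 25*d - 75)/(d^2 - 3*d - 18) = (d^2 - 25)/(d - 6)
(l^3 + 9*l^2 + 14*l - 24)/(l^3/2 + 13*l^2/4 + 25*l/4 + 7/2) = 4*(l^3 + 9*l^2 + 14*l - 24)/(2*l^3 + 13*l^2 + 25*l + 14)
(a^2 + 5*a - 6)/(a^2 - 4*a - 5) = (-a^2 - 5*a + 6)/(-a^2 + 4*a + 5)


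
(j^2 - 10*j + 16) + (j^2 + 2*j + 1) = 2*j^2 - 8*j + 17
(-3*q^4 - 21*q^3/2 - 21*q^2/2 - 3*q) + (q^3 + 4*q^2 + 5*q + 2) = -3*q^4 - 19*q^3/2 - 13*q^2/2 + 2*q + 2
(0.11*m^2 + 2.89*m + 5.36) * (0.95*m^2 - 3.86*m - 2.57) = 0.1045*m^4 + 2.3209*m^3 - 6.3461*m^2 - 28.1169*m - 13.7752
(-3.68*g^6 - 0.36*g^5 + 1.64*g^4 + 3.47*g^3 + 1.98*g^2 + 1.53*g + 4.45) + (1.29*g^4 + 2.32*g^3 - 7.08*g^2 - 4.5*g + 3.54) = -3.68*g^6 - 0.36*g^5 + 2.93*g^4 + 5.79*g^3 - 5.1*g^2 - 2.97*g + 7.99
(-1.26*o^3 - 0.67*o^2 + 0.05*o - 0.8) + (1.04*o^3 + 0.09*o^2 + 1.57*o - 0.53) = -0.22*o^3 - 0.58*o^2 + 1.62*o - 1.33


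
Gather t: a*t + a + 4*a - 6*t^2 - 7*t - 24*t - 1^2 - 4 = 5*a - 6*t^2 + t*(a - 31) - 5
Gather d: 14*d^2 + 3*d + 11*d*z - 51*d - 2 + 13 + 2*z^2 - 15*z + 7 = 14*d^2 + d*(11*z - 48) + 2*z^2 - 15*z + 18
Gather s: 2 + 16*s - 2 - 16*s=0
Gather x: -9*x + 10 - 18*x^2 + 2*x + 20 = -18*x^2 - 7*x + 30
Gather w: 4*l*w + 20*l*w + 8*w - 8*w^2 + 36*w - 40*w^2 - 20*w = -48*w^2 + w*(24*l + 24)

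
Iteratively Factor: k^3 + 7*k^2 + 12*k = (k + 4)*(k^2 + 3*k) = k*(k + 4)*(k + 3)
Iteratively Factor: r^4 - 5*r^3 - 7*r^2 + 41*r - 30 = (r - 2)*(r^3 - 3*r^2 - 13*r + 15) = (r - 2)*(r - 1)*(r^2 - 2*r - 15) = (r - 2)*(r - 1)*(r + 3)*(r - 5)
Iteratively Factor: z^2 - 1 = (z - 1)*(z + 1)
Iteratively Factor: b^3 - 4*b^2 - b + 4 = (b - 1)*(b^2 - 3*b - 4) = (b - 1)*(b + 1)*(b - 4)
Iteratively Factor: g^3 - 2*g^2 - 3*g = (g - 3)*(g^2 + g) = (g - 3)*(g + 1)*(g)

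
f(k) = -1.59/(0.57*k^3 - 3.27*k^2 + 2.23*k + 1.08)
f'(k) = -1.59*(-1.71*k^2 + 6.54*k - 2.23)/(0.57*k^3 - 3.27*k^2 + 2.23*k + 1.08)^2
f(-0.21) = -3.44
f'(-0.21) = 27.38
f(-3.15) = 0.03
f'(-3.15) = 0.02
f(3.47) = 0.24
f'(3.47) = 0.00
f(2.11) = 0.47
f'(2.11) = -0.54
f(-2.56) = 0.04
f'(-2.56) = 0.04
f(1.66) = 0.98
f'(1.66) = -2.37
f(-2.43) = 0.05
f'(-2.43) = 0.04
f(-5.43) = 0.01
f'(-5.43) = 0.00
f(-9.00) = 0.00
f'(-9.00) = 0.00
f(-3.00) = 0.03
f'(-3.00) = 0.02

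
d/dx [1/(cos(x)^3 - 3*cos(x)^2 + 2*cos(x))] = (3*sin(x) + 2*sin(x)/cos(x)^2 - 6*tan(x))/((cos(x) - 2)^2*(cos(x) - 1)^2)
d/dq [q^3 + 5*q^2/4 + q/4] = 3*q^2 + 5*q/2 + 1/4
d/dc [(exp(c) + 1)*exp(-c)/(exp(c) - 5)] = (-exp(2*c) - 2*exp(c) + 5)*exp(-c)/(exp(2*c) - 10*exp(c) + 25)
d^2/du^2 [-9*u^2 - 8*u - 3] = -18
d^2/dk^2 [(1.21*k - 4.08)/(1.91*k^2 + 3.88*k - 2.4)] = ((6.196 - 13.8666*k)*(1.91*k^2 + 3.88*k - 2.4) + (1.21*k - 4.08)*(3.82*k + 3.88)*(7.64*k + 7.76))/(1.91*k^2 + 3.88*k - 2.4)^3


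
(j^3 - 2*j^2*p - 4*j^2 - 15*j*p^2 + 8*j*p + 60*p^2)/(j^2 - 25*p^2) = (j^2 + 3*j*p - 4*j - 12*p)/(j + 5*p)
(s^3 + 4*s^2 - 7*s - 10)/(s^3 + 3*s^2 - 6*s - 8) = (s + 5)/(s + 4)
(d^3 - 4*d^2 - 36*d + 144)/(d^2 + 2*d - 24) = d - 6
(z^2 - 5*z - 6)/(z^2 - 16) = (z^2 - 5*z - 6)/(z^2 - 16)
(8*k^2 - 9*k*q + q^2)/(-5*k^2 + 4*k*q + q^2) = (-8*k + q)/(5*k + q)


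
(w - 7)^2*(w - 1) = w^3 - 15*w^2 + 63*w - 49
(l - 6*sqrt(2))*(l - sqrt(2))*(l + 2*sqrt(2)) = l^3 - 5*sqrt(2)*l^2 - 16*l + 24*sqrt(2)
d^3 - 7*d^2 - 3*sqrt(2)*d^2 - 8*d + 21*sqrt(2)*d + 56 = (d - 7)*(d - 4*sqrt(2))*(d + sqrt(2))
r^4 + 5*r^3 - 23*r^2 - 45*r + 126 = (r - 3)*(r - 2)*(r + 3)*(r + 7)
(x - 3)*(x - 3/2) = x^2 - 9*x/2 + 9/2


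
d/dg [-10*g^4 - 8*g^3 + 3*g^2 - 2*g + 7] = -40*g^3 - 24*g^2 + 6*g - 2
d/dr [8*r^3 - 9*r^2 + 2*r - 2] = 24*r^2 - 18*r + 2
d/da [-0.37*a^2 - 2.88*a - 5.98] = -0.74*a - 2.88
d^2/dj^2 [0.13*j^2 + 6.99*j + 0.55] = 0.260000000000000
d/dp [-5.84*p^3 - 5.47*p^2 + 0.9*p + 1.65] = -17.52*p^2 - 10.94*p + 0.9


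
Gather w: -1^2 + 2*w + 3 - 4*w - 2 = -2*w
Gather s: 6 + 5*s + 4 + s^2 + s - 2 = s^2 + 6*s + 8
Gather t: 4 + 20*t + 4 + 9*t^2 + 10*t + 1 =9*t^2 + 30*t + 9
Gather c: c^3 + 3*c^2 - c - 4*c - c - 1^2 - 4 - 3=c^3 + 3*c^2 - 6*c - 8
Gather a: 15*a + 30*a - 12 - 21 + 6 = 45*a - 27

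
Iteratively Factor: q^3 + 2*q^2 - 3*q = (q)*(q^2 + 2*q - 3) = q*(q + 3)*(q - 1)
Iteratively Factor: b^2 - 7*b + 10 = (b - 2)*(b - 5)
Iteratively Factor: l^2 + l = (l + 1)*(l)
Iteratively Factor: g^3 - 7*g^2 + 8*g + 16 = (g - 4)*(g^2 - 3*g - 4) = (g - 4)*(g + 1)*(g - 4)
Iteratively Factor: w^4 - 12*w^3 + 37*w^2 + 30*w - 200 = (w - 5)*(w^3 - 7*w^2 + 2*w + 40) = (w - 5)^2*(w^2 - 2*w - 8) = (w - 5)^2*(w + 2)*(w - 4)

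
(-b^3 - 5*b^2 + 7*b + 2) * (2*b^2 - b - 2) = -2*b^5 - 9*b^4 + 21*b^3 + 7*b^2 - 16*b - 4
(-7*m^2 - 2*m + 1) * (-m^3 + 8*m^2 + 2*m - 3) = 7*m^5 - 54*m^4 - 31*m^3 + 25*m^2 + 8*m - 3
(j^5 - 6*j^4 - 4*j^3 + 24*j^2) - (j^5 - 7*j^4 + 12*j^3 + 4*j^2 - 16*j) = j^4 - 16*j^3 + 20*j^2 + 16*j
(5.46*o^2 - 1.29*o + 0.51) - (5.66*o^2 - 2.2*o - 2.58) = -0.2*o^2 + 0.91*o + 3.09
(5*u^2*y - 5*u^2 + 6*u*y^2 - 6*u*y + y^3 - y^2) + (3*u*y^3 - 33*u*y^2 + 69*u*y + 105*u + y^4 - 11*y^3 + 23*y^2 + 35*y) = 5*u^2*y - 5*u^2 + 3*u*y^3 - 27*u*y^2 + 63*u*y + 105*u + y^4 - 10*y^3 + 22*y^2 + 35*y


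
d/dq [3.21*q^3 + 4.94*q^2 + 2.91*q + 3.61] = 9.63*q^2 + 9.88*q + 2.91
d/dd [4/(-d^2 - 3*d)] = 4*(2*d + 3)/(d^2*(d + 3)^2)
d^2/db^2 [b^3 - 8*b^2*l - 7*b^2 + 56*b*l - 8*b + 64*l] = 6*b - 16*l - 14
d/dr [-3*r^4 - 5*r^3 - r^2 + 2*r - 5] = -12*r^3 - 15*r^2 - 2*r + 2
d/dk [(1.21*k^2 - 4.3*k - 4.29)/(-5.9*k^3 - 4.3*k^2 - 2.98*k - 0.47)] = (7.139*k^4 - 50.74*k^3 - 98.0288*k^2 - 38.0314*k - 10.7632)/(34.81*k^6 + 50.74*k^5 + 53.654*k^4 + 31.174*k^3 + 12.9224*k^2 + 2.8012*k + 0.2209)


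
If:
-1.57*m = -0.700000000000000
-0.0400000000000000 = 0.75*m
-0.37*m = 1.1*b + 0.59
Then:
No Solution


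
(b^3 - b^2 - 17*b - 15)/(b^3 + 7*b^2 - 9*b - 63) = (b^2 - 4*b - 5)/(b^2 + 4*b - 21)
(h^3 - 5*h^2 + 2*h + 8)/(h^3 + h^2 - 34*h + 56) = (h + 1)/(h + 7)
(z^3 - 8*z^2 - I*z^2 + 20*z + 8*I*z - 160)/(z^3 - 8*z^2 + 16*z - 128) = (z - 5*I)/(z - 4*I)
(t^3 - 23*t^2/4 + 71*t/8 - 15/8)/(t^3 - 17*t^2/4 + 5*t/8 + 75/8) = (4*t - 1)/(4*t + 5)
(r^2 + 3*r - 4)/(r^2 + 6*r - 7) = (r + 4)/(r + 7)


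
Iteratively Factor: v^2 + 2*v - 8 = (v + 4)*(v - 2)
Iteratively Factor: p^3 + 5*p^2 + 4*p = (p)*(p^2 + 5*p + 4) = p*(p + 4)*(p + 1)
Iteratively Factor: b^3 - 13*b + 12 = (b + 4)*(b^2 - 4*b + 3) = (b - 1)*(b + 4)*(b - 3)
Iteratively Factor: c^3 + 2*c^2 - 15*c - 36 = (c + 3)*(c^2 - c - 12) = (c - 4)*(c + 3)*(c + 3)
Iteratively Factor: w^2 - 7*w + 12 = (w - 4)*(w - 3)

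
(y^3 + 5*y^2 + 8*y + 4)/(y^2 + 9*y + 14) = (y^2 + 3*y + 2)/(y + 7)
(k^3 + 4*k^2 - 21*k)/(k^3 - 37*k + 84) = k/(k - 4)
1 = 1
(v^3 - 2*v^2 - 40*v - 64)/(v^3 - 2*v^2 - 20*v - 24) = (v^2 - 4*v - 32)/(v^2 - 4*v - 12)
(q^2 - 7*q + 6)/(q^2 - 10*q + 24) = (q - 1)/(q - 4)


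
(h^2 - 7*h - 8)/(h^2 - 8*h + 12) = (h^2 - 7*h - 8)/(h^2 - 8*h + 12)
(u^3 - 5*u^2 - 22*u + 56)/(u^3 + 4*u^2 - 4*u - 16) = (u - 7)/(u + 2)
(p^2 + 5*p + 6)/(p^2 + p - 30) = (p^2 + 5*p + 6)/(p^2 + p - 30)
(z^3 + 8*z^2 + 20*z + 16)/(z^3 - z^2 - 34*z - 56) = (z + 2)/(z - 7)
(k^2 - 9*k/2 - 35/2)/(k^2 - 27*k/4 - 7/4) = 2*(2*k + 5)/(4*k + 1)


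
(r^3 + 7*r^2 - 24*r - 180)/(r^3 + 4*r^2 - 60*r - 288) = (r - 5)/(r - 8)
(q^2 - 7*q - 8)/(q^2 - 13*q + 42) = (q^2 - 7*q - 8)/(q^2 - 13*q + 42)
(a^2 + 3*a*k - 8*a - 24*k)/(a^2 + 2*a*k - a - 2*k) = (a^2 + 3*a*k - 8*a - 24*k)/(a^2 + 2*a*k - a - 2*k)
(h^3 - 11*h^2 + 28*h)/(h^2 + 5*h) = (h^2 - 11*h + 28)/(h + 5)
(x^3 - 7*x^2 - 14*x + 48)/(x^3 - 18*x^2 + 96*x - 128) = (x + 3)/(x - 8)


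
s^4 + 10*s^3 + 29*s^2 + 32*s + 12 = (s + 1)^2*(s + 2)*(s + 6)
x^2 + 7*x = x*(x + 7)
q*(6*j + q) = 6*j*q + q^2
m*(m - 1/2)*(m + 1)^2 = m^4 + 3*m^3/2 - m/2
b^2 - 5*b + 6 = (b - 3)*(b - 2)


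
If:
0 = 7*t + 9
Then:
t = -9/7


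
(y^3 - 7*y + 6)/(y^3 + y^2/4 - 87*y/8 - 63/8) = 8*(y^2 - 3*y + 2)/(8*y^2 - 22*y - 21)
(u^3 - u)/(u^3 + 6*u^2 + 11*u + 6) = u*(u - 1)/(u^2 + 5*u + 6)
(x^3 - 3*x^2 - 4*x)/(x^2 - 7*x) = (x^2 - 3*x - 4)/(x - 7)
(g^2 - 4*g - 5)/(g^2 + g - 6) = (g^2 - 4*g - 5)/(g^2 + g - 6)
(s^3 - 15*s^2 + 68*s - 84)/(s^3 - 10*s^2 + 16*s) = (s^2 - 13*s + 42)/(s*(s - 8))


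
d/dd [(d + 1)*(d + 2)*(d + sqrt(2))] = 3*d^2 + 2*sqrt(2)*d + 6*d + 2 + 3*sqrt(2)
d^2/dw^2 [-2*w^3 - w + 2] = -12*w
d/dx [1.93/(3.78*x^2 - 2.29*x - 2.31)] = (4.4197 - 14.5908*x)/(-3.78*x^2 + 2.29*x + 2.31)^2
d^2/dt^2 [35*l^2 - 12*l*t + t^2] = 2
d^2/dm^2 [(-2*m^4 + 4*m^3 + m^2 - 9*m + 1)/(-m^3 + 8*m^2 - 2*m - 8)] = 2*(91*m^6 - 93*m^5 - 384*m^4 + 646*m^3 - 246*m^2 + 1032*m - 276)/(m^9 - 24*m^8 + 198*m^7 - 584*m^6 + 12*m^5 + 1536*m^4 - 568*m^3 - 1440*m^2 + 384*m + 512)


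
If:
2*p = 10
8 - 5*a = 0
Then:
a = 8/5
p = 5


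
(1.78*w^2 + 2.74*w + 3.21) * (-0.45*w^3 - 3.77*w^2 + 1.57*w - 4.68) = -0.801*w^5 - 7.9436*w^4 - 8.9797*w^3 - 16.1303*w^2 - 7.7835*w - 15.0228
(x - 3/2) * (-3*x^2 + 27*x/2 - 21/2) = -3*x^3 + 18*x^2 - 123*x/4 + 63/4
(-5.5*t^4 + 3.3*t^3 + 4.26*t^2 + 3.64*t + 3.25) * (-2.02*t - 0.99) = 11.11*t^5 - 1.221*t^4 - 11.8722*t^3 - 11.5702*t^2 - 10.1686*t - 3.2175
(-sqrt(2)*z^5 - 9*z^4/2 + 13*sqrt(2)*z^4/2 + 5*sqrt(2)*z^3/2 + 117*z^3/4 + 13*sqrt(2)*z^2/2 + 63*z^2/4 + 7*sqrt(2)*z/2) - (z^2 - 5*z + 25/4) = -sqrt(2)*z^5 - 9*z^4/2 + 13*sqrt(2)*z^4/2 + 5*sqrt(2)*z^3/2 + 117*z^3/4 + 13*sqrt(2)*z^2/2 + 59*z^2/4 + 7*sqrt(2)*z/2 + 5*z - 25/4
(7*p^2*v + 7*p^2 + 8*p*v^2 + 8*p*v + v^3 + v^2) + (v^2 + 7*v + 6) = 7*p^2*v + 7*p^2 + 8*p*v^2 + 8*p*v + v^3 + 2*v^2 + 7*v + 6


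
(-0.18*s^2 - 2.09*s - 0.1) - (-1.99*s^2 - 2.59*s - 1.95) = 1.81*s^2 + 0.5*s + 1.85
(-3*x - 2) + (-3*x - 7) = -6*x - 9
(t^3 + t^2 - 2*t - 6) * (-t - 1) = -t^4 - 2*t^3 + t^2 + 8*t + 6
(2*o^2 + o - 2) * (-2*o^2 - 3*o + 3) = -4*o^4 - 8*o^3 + 7*o^2 + 9*o - 6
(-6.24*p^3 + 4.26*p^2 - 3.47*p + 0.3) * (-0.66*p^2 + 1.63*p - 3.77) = 4.1184*p^5 - 12.9828*p^4 + 32.7588*p^3 - 21.9143*p^2 + 13.5709*p - 1.131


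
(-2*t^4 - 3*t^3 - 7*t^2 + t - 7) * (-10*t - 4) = 20*t^5 + 38*t^4 + 82*t^3 + 18*t^2 + 66*t + 28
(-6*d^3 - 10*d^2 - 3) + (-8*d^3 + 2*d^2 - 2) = -14*d^3 - 8*d^2 - 5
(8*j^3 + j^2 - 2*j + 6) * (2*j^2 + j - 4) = 16*j^5 + 10*j^4 - 35*j^3 + 6*j^2 + 14*j - 24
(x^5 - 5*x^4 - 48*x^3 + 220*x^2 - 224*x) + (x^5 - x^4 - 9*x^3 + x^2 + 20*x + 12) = 2*x^5 - 6*x^4 - 57*x^3 + 221*x^2 - 204*x + 12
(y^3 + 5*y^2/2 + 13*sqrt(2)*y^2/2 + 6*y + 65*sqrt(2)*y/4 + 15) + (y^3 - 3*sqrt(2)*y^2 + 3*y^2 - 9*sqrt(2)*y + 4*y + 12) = 2*y^3 + 7*sqrt(2)*y^2/2 + 11*y^2/2 + 10*y + 29*sqrt(2)*y/4 + 27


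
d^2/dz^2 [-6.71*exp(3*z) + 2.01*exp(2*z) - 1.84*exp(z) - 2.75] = (-60.39*exp(2*z) + 8.04*exp(z) - 1.84)*exp(z)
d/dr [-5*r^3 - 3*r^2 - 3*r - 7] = -15*r^2 - 6*r - 3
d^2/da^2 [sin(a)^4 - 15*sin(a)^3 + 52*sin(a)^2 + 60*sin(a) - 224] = -16*sin(a)^4 + 135*sin(a)^3 - 196*sin(a)^2 - 150*sin(a) + 104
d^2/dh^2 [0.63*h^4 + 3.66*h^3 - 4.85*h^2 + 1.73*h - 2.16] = 7.56*h^2 + 21.96*h - 9.7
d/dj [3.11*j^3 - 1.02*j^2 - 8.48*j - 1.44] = 9.33*j^2 - 2.04*j - 8.48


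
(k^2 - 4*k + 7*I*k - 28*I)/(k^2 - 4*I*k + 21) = (k^2 + k*(-4 + 7*I) - 28*I)/(k^2 - 4*I*k + 21)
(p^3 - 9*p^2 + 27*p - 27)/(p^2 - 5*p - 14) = (-p^3 + 9*p^2 - 27*p + 27)/(-p^2 + 5*p + 14)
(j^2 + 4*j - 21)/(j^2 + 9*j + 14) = (j - 3)/(j + 2)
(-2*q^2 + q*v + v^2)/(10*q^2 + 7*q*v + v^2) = (-q + v)/(5*q + v)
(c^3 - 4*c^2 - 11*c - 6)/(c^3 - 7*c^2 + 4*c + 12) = (c + 1)/(c - 2)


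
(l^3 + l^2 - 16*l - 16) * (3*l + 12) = 3*l^4 + 15*l^3 - 36*l^2 - 240*l - 192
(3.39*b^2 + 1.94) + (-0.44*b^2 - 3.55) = 2.95*b^2 - 1.61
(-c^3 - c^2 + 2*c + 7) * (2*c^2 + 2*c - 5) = -2*c^5 - 4*c^4 + 7*c^3 + 23*c^2 + 4*c - 35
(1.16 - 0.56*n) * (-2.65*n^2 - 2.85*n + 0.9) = 1.484*n^3 - 1.478*n^2 - 3.81*n + 1.044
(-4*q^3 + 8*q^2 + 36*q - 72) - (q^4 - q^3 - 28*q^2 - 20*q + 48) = -q^4 - 3*q^3 + 36*q^2 + 56*q - 120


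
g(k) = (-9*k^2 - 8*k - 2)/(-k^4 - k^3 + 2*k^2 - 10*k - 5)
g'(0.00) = 0.80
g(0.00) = 0.40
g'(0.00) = 0.80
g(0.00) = 0.40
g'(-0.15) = 0.64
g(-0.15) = 0.29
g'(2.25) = -0.48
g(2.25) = 1.21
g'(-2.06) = 2.39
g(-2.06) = -1.60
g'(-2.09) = 2.59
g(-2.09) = -1.67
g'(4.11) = -0.22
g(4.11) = 0.51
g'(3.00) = -0.41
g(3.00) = 0.86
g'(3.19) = -0.38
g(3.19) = 0.78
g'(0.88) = 0.75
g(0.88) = 1.18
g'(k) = (-18*k - 8)/(-k^4 - k^3 + 2*k^2 - 10*k - 5) + (-9*k^2 - 8*k - 2)*(4*k^3 + 3*k^2 - 4*k + 10)/(-k^4 - k^3 + 2*k^2 - 10*k - 5)^2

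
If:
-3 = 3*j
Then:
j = -1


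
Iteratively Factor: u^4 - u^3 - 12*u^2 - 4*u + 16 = (u - 1)*(u^3 - 12*u - 16) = (u - 1)*(u + 2)*(u^2 - 2*u - 8) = (u - 1)*(u + 2)^2*(u - 4)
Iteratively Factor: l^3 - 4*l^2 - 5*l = (l - 5)*(l^2 + l) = l*(l - 5)*(l + 1)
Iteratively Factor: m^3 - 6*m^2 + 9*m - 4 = (m - 1)*(m^2 - 5*m + 4) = (m - 1)^2*(m - 4)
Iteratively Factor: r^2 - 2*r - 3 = (r + 1)*(r - 3)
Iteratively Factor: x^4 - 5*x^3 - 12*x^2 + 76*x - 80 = (x - 2)*(x^3 - 3*x^2 - 18*x + 40) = (x - 5)*(x - 2)*(x^2 + 2*x - 8) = (x - 5)*(x - 2)*(x + 4)*(x - 2)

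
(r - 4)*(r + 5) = r^2 + r - 20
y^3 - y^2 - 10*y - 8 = (y - 4)*(y + 1)*(y + 2)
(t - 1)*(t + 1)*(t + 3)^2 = t^4 + 6*t^3 + 8*t^2 - 6*t - 9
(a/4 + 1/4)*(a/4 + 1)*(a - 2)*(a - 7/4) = a^4/16 + 5*a^3/64 - 45*a^2/64 + 5*a/32 + 7/8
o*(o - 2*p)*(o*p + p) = o^3*p - 2*o^2*p^2 + o^2*p - 2*o*p^2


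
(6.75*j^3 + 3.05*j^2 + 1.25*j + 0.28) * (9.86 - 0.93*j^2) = -6.2775*j^5 - 2.8365*j^4 + 65.3925*j^3 + 29.8126*j^2 + 12.325*j + 2.7608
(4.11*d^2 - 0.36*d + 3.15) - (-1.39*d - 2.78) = 4.11*d^2 + 1.03*d + 5.93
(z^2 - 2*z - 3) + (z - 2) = z^2 - z - 5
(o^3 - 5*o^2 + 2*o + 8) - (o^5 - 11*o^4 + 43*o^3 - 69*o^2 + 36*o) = -o^5 + 11*o^4 - 42*o^3 + 64*o^2 - 34*o + 8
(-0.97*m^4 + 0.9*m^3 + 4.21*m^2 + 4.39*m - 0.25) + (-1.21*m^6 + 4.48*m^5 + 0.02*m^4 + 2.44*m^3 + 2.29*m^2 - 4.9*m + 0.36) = -1.21*m^6 + 4.48*m^5 - 0.95*m^4 + 3.34*m^3 + 6.5*m^2 - 0.510000000000001*m + 0.11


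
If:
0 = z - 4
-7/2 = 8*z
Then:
No Solution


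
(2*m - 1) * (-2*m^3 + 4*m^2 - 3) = -4*m^4 + 10*m^3 - 4*m^2 - 6*m + 3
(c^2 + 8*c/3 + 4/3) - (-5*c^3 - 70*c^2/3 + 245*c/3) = 5*c^3 + 73*c^2/3 - 79*c + 4/3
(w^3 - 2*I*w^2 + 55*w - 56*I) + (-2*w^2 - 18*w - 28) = w^3 - 2*w^2 - 2*I*w^2 + 37*w - 28 - 56*I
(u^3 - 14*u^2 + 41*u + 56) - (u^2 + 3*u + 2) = u^3 - 15*u^2 + 38*u + 54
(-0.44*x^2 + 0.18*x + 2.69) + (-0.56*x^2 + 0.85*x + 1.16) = -1.0*x^2 + 1.03*x + 3.85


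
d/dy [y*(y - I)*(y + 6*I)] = 3*y^2 + 10*I*y + 6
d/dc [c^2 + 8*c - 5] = 2*c + 8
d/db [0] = 0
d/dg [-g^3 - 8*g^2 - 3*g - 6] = -3*g^2 - 16*g - 3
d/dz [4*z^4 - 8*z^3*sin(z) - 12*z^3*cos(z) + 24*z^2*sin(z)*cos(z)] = 4*z*(3*z^2*sin(z) - 2*z^2*cos(z) + 4*z^2 - 6*z*sin(z) - 9*z*cos(z) + 6*z*cos(2*z) + 6*sin(2*z))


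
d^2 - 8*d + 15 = (d - 5)*(d - 3)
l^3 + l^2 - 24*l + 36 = (l - 3)*(l - 2)*(l + 6)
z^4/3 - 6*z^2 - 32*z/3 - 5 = (z/3 + 1)*(z - 5)*(z + 1)^2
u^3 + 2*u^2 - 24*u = u*(u - 4)*(u + 6)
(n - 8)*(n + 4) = n^2 - 4*n - 32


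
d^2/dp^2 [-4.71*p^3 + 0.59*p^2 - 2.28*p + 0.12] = 1.18 - 28.26*p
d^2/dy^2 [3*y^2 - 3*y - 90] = 6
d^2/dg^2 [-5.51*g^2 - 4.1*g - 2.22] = -11.0200000000000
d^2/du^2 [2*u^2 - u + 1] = 4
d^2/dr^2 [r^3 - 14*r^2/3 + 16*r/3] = 6*r - 28/3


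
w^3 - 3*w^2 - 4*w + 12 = (w - 3)*(w - 2)*(w + 2)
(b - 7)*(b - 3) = b^2 - 10*b + 21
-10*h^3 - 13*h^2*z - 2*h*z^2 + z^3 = (-5*h + z)*(h + z)*(2*h + z)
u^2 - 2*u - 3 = (u - 3)*(u + 1)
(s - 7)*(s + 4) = s^2 - 3*s - 28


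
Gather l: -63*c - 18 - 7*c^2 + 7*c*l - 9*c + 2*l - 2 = -7*c^2 - 72*c + l*(7*c + 2) - 20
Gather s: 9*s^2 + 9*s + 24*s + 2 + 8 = 9*s^2 + 33*s + 10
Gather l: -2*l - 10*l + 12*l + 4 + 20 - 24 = 0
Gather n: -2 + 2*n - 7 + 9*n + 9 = 11*n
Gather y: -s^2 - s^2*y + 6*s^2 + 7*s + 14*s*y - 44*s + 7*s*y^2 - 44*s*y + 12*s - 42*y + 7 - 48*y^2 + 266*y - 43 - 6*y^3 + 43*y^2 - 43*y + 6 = 5*s^2 - 25*s - 6*y^3 + y^2*(7*s - 5) + y*(-s^2 - 30*s + 181) - 30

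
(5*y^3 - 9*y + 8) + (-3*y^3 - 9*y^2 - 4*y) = 2*y^3 - 9*y^2 - 13*y + 8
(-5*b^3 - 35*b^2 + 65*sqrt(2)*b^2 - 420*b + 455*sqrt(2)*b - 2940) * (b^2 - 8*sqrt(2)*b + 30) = -5*b^5 - 35*b^4 + 105*sqrt(2)*b^4 - 1610*b^3 + 735*sqrt(2)*b^3 - 11270*b^2 + 5310*sqrt(2)*b^2 - 12600*b + 37170*sqrt(2)*b - 88200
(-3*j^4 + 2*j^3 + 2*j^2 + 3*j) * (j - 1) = -3*j^5 + 5*j^4 + j^2 - 3*j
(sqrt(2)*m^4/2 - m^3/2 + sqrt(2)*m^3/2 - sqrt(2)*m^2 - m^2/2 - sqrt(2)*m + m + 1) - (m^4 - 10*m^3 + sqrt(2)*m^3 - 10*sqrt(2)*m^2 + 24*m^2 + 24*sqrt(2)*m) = -m^4 + sqrt(2)*m^4/2 - sqrt(2)*m^3/2 + 19*m^3/2 - 49*m^2/2 + 9*sqrt(2)*m^2 - 25*sqrt(2)*m + m + 1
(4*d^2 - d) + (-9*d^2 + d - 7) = -5*d^2 - 7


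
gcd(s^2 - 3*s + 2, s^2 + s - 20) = 1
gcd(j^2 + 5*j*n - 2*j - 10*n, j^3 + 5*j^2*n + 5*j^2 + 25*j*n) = j + 5*n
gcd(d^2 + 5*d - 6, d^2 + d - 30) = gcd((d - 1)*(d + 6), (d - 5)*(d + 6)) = d + 6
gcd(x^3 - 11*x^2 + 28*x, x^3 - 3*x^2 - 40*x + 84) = x - 7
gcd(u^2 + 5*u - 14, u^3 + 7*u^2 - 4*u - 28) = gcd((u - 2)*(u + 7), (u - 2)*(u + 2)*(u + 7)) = u^2 + 5*u - 14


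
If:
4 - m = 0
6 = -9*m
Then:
No Solution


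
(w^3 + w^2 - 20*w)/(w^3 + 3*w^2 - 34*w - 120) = w*(w - 4)/(w^2 - 2*w - 24)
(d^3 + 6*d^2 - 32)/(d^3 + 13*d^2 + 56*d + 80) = (d - 2)/(d + 5)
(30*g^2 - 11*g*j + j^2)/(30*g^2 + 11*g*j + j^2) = (30*g^2 - 11*g*j + j^2)/(30*g^2 + 11*g*j + j^2)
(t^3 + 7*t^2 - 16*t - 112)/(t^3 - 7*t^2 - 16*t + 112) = (t + 7)/(t - 7)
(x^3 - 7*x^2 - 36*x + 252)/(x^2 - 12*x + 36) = (x^2 - x - 42)/(x - 6)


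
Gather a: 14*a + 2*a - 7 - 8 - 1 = 16*a - 16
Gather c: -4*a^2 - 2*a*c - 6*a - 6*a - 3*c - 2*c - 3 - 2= -4*a^2 - 12*a + c*(-2*a - 5) - 5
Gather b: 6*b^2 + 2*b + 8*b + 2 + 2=6*b^2 + 10*b + 4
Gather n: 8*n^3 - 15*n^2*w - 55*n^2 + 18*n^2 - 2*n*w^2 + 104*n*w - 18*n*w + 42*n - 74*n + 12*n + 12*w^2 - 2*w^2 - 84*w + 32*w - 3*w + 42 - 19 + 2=8*n^3 + n^2*(-15*w - 37) + n*(-2*w^2 + 86*w - 20) + 10*w^2 - 55*w + 25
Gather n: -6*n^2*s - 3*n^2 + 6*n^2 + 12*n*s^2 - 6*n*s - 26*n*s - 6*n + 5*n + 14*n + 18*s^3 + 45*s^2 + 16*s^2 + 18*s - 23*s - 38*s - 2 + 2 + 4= n^2*(3 - 6*s) + n*(12*s^2 - 32*s + 13) + 18*s^3 + 61*s^2 - 43*s + 4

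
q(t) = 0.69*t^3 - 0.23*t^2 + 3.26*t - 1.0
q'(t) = 2.07*t^2 - 0.46*t + 3.26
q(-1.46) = -8.40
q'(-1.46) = 8.34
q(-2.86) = -28.35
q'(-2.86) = 21.51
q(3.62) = 40.52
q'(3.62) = 28.72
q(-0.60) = -3.19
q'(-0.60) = 4.28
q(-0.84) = -4.31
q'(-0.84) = 5.11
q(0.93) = 2.39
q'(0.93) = 4.62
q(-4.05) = -63.81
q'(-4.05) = 39.08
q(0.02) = -0.93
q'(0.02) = 3.25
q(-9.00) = -551.98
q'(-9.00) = 175.07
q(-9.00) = -551.98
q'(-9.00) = 175.07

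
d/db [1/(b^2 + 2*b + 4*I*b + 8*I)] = 2*(-b - 1 - 2*I)/(b^2 + 2*b + 4*I*b + 8*I)^2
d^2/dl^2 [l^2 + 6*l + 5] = 2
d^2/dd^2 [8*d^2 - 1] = 16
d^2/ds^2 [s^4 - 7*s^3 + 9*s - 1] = 6*s*(2*s - 7)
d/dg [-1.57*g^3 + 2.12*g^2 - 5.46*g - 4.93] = -4.71*g^2 + 4.24*g - 5.46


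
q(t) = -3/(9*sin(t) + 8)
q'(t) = 27*cos(t)/(9*sin(t) + 8)^2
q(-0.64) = -1.14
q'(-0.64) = 3.14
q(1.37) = -0.18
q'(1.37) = 0.02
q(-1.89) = 5.50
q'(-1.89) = -28.49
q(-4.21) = -0.19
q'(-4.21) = -0.05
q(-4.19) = -0.19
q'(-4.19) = -0.05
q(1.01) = -0.19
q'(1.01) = 0.06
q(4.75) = 3.02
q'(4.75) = 1.03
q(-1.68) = 3.17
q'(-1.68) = -3.29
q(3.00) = -0.32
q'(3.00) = -0.31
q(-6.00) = -0.29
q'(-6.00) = 0.23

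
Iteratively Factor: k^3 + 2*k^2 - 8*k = (k - 2)*(k^2 + 4*k) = k*(k - 2)*(k + 4)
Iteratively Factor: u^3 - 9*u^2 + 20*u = (u - 4)*(u^2 - 5*u) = (u - 5)*(u - 4)*(u)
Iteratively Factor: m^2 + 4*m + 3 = (m + 1)*(m + 3)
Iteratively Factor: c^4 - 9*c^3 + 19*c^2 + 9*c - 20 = (c - 1)*(c^3 - 8*c^2 + 11*c + 20) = (c - 4)*(c - 1)*(c^2 - 4*c - 5) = (c - 4)*(c - 1)*(c + 1)*(c - 5)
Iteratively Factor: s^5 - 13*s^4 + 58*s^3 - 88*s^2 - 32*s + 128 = (s + 1)*(s^4 - 14*s^3 + 72*s^2 - 160*s + 128) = (s - 2)*(s + 1)*(s^3 - 12*s^2 + 48*s - 64) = (s - 4)*(s - 2)*(s + 1)*(s^2 - 8*s + 16) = (s - 4)^2*(s - 2)*(s + 1)*(s - 4)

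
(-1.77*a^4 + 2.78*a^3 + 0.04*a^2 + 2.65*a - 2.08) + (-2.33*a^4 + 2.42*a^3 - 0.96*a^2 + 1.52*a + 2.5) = -4.1*a^4 + 5.2*a^3 - 0.92*a^2 + 4.17*a + 0.42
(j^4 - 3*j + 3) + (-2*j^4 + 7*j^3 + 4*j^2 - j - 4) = -j^4 + 7*j^3 + 4*j^2 - 4*j - 1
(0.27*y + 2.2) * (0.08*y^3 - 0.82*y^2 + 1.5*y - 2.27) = 0.0216*y^4 - 0.0454*y^3 - 1.399*y^2 + 2.6871*y - 4.994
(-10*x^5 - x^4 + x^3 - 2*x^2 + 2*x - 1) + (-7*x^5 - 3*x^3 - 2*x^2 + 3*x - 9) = -17*x^5 - x^4 - 2*x^3 - 4*x^2 + 5*x - 10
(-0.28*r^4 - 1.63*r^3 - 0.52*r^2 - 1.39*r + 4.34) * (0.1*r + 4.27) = -0.028*r^5 - 1.3586*r^4 - 7.0121*r^3 - 2.3594*r^2 - 5.5013*r + 18.5318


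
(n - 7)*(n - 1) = n^2 - 8*n + 7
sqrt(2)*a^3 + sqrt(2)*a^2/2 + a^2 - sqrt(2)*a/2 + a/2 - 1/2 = (a - 1/2)*(a + 1)*(sqrt(2)*a + 1)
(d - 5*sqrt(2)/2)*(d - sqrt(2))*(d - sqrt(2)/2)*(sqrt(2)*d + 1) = sqrt(2)*d^4 - 7*d^3 + 9*sqrt(2)*d^2/2 + 7*d/2 - 5*sqrt(2)/2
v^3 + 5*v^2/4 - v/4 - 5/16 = (v - 1/2)*(v + 1/2)*(v + 5/4)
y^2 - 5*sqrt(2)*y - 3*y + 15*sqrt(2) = (y - 3)*(y - 5*sqrt(2))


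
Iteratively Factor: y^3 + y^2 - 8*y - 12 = (y - 3)*(y^2 + 4*y + 4) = (y - 3)*(y + 2)*(y + 2)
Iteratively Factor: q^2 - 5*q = (q)*(q - 5)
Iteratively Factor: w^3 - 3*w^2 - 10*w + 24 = (w - 4)*(w^2 + w - 6) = (w - 4)*(w + 3)*(w - 2)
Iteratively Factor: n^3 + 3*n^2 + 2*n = (n + 2)*(n^2 + n) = n*(n + 2)*(n + 1)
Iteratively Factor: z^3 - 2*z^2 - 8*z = (z - 4)*(z^2 + 2*z) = z*(z - 4)*(z + 2)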